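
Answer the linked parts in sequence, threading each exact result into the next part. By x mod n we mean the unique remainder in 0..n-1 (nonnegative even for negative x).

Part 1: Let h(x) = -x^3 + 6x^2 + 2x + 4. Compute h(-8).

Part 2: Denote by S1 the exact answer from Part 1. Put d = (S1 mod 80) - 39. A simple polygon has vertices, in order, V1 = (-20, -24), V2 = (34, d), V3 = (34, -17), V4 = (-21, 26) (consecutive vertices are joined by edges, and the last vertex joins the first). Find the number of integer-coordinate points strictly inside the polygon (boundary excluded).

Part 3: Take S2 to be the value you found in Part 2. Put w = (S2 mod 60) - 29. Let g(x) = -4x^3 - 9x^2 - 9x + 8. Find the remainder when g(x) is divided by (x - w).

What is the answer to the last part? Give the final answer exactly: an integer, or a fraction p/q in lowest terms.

Part 1: -1*(-8)^3 + 6*(-8)^2 + 2*(-8)^1 + 4 = (512) + (384) + (-16) + (4) = 884; answer 884
Part 2: S1 = 884; d = -35; cross terms: (-20*-35 - 34*-24)=1516, (34*-17 - 34*-35)=612, (34*26 - -21*-17)=527, (-21*-24 - -20*26)=1024; twice the area = |3679| = 3679; area = 3679/2; boundary points = 1 + 18 + 1 + 1 = 21; strictly interior points = area - boundary/2 + 1 = 1830; answer 1830
Part 3: S2 = 1830; w = 1; remainder = value at the root: -4*(1)^3 - 9*(1)^2 - 9*(1)^1 + 8 = (-4) + (-9) + (-9) + (8) = -14; answer -14

-14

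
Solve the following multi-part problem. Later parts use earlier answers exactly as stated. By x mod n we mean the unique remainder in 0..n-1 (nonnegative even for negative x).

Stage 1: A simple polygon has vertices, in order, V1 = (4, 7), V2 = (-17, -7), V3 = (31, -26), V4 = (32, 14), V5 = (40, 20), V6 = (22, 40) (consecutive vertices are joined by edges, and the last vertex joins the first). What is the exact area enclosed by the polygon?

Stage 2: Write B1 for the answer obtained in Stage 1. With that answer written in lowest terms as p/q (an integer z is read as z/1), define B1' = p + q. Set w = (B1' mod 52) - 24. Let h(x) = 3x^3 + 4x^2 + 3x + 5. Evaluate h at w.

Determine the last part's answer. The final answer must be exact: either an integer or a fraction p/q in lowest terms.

-2625

Stage 1: cross terms: (4*-7 - -17*7)=91, (-17*-26 - 31*-7)=659, (31*14 - 32*-26)=1266, (32*20 - 40*14)=80, (40*40 - 22*20)=1160, (22*7 - 4*40)=-6; twice the area = |3250| = 3250; area = 1625; answer 1625
Stage 2: B1 = 1625; threaded value p + q = 1626; w = -10; 3*(-10)^3 + 4*(-10)^2 + 3*(-10)^1 + 5 = (-3000) + (400) + (-30) + (5) = -2625; answer -2625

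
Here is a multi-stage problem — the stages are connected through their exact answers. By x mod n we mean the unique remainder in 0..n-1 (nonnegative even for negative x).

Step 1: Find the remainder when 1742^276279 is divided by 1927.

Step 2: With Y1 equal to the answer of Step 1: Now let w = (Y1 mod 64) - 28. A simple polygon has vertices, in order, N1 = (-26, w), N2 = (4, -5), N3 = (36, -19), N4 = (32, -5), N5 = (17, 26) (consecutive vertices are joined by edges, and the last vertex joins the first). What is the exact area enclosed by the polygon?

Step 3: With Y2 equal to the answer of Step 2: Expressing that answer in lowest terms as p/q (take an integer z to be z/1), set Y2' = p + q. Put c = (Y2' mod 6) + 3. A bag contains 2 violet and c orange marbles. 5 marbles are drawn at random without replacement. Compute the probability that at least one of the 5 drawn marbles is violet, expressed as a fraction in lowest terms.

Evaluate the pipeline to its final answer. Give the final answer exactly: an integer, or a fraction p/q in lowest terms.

Step 1: squarings mod 1927: 1742^1=1742, 1742^2=1466, 1742^4=551, 1742^8=1062, 1742^16=549, 1742^32=789, 1742^64=100, 1742^128=365, 1742^256=262, 1742^512=1199, 1742^1024=59, 1742^2048=1554, 1742^4096=385, 1742^8192=1773, 1742^16384=592, 1742^32768=1677, 1742^65536=836, 1742^131072=1322, 1742^262144=1822; 1742^276279 = 1742^1 * 1742^2 * 1742^4 * 1742^16 * 1742^32 * 1742^256 * 1742^512 * 1742^1024 * 1742^4096 * 1742^8192 * 1742^262144 = 121 (mod 1927); answer 121
Step 2: Y1 = 121; w = 29; cross terms: (-26*-5 - 4*29)=14, (4*-19 - 36*-5)=104, (36*-5 - 32*-19)=428, (32*26 - 17*-5)=917, (17*29 - -26*26)=1169; twice the area = |2632| = 2632; area = 1316; answer 1316
Step 3: Y2 = 1316; threaded value p + q = 1317; c = 6; total draws C(8,5) = 56; complement C(6,5) = 6; favorable 56 - 6 = 50; P = 25/28; answer 25/28

25/28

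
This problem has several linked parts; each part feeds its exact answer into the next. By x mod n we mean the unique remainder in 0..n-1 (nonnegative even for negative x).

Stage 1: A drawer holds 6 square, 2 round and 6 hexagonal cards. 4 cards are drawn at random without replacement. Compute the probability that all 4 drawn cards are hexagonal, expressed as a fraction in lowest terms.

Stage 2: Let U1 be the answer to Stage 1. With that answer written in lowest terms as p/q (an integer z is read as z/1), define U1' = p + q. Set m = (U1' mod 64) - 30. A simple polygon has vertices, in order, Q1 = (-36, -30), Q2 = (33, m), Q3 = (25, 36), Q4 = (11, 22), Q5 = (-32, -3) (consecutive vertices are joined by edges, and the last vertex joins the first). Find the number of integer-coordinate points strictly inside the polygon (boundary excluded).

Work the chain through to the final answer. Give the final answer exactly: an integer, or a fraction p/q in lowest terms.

1126

Stage 1: total draws C(14,4) = 1001; favorable C(6,4) = 15; P = 15/1001; answer 15/1001
Stage 2: U1 = 15/1001; threaded value p + q = 1016; m = 26; cross terms: (-36*26 - 33*-30)=54, (33*36 - 25*26)=538, (25*22 - 11*36)=154, (11*-3 - -32*22)=671, (-32*-30 - -36*-3)=852; twice the area = |2269| = 2269; area = 2269/2; boundary points = 1 + 2 + 14 + 1 + 1 = 19; strictly interior points = area - boundary/2 + 1 = 1126; answer 1126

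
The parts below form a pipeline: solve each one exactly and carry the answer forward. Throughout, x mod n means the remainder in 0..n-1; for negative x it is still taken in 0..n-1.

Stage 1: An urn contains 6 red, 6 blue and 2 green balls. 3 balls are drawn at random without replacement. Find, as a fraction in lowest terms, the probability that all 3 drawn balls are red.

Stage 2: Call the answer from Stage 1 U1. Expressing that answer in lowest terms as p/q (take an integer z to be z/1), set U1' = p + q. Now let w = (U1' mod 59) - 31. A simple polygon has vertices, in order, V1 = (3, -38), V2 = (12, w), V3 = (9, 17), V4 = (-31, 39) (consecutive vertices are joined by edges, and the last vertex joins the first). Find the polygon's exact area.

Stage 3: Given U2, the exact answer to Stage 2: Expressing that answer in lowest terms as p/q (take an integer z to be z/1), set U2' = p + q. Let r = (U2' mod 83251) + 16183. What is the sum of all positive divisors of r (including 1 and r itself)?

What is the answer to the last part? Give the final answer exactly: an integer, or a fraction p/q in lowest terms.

33880

Stage 1: total draws C(14,3) = 364; favorable C(6,3) = 20; P = 5/91; answer 5/91
Stage 2: U1 = 5/91; threaded value p + q = 96; w = 6; cross terms: (3*6 - 12*-38)=474, (12*17 - 9*6)=150, (9*39 - -31*17)=878, (-31*-38 - 3*39)=1061; twice the area = |2563| = 2563; area = 2563/2; answer 2563/2
Stage 3: U2 = 2563/2; threaded value p + q = 2565; r = 18748; 18748 = 2^2 * 43 * 109; sigma = (1 + 2 + 4) * (1 + 43) * (1 + 109) = 7 * 44 * 110 = 33880; answer 33880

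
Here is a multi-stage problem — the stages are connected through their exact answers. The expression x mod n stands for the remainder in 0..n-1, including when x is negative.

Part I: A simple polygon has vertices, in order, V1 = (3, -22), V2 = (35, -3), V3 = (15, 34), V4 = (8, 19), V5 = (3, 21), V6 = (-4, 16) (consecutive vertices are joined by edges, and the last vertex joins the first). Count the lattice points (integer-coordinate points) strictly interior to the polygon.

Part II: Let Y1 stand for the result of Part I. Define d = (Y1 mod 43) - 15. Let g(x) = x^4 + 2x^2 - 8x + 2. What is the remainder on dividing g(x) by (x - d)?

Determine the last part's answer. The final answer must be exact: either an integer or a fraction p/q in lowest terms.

Part I: cross terms: (3*-3 - 35*-22)=761, (35*34 - 15*-3)=1235, (15*19 - 8*34)=13, (8*21 - 3*19)=111, (3*16 - -4*21)=132, (-4*-22 - 3*16)=40; twice the area = |2292| = 2292; area = 1146; boundary points = 1 + 1 + 1 + 1 + 1 + 1 = 6; strictly interior points = area - boundary/2 + 1 = 1144; answer 1144
Part II: Y1 = 1144; d = 11; remainder = value at the root: 1*(11)^4 + 2*(11)^2 - 8*(11)^1 + 2 = (14641) + (242) + (-88) + (2) = 14797; answer 14797

14797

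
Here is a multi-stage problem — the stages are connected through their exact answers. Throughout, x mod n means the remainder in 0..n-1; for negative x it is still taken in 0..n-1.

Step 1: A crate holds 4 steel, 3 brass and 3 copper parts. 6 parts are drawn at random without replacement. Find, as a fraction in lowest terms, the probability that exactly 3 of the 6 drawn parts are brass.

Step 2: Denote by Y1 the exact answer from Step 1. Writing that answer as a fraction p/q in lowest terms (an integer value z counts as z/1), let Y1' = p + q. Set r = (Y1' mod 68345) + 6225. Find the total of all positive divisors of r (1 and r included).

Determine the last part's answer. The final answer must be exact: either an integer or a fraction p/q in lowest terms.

Step 1: total draws C(10,6) = 210; favorable C(3,3)*C(7,3) = 35; P = 1/6; answer 1/6
Step 2: Y1 = 1/6; threaded value p + q = 7; r = 6232; 6232 = 2^3 * 19 * 41; sigma = (1 + 2 + 4 + 8) * (1 + 19) * (1 + 41) = 15 * 20 * 42 = 12600; answer 12600

12600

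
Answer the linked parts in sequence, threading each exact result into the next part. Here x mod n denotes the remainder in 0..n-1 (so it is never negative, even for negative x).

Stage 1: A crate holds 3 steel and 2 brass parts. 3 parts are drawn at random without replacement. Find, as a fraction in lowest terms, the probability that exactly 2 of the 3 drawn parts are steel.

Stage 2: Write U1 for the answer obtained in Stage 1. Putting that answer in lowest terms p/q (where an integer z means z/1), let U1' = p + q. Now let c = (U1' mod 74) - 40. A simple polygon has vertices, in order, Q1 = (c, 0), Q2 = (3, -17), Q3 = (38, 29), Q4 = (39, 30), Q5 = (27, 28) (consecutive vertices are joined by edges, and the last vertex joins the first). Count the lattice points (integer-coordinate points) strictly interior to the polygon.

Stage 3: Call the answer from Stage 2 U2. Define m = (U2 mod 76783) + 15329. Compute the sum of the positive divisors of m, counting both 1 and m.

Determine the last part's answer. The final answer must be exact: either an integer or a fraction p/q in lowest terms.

Stage 1: total draws C(5,3) = 10; favorable C(3,2)*C(2,1) = 6; P = 3/5; answer 3/5
Stage 2: U1 = 3/5; threaded value p + q = 8; c = -32; cross terms: (-32*-17 - 3*0)=544, (3*29 - 38*-17)=733, (38*30 - 39*29)=9, (39*28 - 27*30)=282, (27*0 - -32*28)=896; twice the area = |2464| = 2464; area = 1232; boundary points = 1 + 1 + 1 + 2 + 1 = 6; strictly interior points = area - boundary/2 + 1 = 1230; answer 1230
Stage 3: U2 = 1230; m = 16559; 16559 = 29 * 571; sigma = (1 + 29) * (1 + 571) = 30 * 572 = 17160; answer 17160

17160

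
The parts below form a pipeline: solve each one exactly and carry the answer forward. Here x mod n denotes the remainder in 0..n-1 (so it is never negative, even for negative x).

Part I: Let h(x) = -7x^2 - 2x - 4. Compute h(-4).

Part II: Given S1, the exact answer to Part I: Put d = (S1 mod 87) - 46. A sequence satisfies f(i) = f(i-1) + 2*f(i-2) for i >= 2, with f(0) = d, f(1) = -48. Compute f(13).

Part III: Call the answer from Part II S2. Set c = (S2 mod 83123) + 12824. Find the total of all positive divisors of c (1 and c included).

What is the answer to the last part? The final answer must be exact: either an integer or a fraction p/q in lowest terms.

22320

Part I: -7*(-4)^2 - 2*(-4)^1 - 4 = (-112) + (8) + (-4) = -108; answer -108
Part II: S1 = -108; d = 20; f(2) = 1*(-48) + 2*(20) = -8; iterating: f(2)=-8, f(3)=-104, f(4)=-120, f(5)=-328, f(6)=-568, f(7)=-1224, f(8)=-2360, f(9)=-4808, f(10)=-9528, f(11)=-19144, f(12)=-38200, f(13)=-76488; answer -76488
Part III: S2 = -76488; c = 19459; 19459 = 11 * 29 * 61; sigma = (1 + 11) * (1 + 29) * (1 + 61) = 12 * 30 * 62 = 22320; answer 22320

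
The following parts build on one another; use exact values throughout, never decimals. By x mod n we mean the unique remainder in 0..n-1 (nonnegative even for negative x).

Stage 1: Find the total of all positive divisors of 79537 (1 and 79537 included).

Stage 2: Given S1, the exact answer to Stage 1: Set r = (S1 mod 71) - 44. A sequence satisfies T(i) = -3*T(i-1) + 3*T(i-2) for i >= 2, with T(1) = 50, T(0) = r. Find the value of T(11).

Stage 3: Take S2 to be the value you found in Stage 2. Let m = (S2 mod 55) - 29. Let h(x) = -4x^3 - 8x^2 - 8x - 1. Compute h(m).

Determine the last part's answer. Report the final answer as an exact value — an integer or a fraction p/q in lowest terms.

-4881

Stage 1: 79537 is prime, so its only divisors are 1 and 79537; sigma = 1 + 79537 = 79538; answer 79538
Stage 2: S1 = 79538; r = -26; T(2) = -3*(50) + 3*(-26) = -228; iterating: T(2)=-228, T(3)=834, T(4)=-3186, T(5)=12060, T(6)=-45738, T(7)=173394, T(8)=-657396, T(9)=2492370, T(10)=-9449298, T(11)=35825004; answer 35825004
Stage 3: S2 = 35825004; m = 10; -4*(10)^3 - 8*(10)^2 - 8*(10)^1 - 1 = (-4000) + (-800) + (-80) + (-1) = -4881; answer -4881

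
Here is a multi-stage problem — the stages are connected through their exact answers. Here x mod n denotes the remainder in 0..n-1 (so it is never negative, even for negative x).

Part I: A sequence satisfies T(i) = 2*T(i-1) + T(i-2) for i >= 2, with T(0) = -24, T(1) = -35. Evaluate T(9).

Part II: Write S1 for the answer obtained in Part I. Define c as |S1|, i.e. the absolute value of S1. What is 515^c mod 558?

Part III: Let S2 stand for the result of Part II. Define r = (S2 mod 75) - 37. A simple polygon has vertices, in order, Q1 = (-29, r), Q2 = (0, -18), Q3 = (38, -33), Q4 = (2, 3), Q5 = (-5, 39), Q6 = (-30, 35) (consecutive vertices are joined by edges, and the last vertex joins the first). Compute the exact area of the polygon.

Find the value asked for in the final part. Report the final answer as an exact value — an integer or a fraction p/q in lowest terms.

3459/2

Part I: T(2) = 2*(-35) + 1*(-24) = -94; iterating: T(2)=-94, T(3)=-223, T(4)=-540, T(5)=-1303, T(6)=-3146, T(7)=-7595, T(8)=-18336, T(9)=-44267; answer -44267
Part II: S1 = -44267; c = 44267; squarings mod 558: 515^1=515, 515^2=175, 515^4=493, 515^8=319, 515^16=205, 515^32=175, 515^64=493, 515^128=319, 515^256=205, 515^512=175, 515^1024=493, 515^2048=319, 515^4096=205, 515^8192=175, 515^16384=493, 515^32768=319; 515^44267 = 515^1 * 515^2 * 515^8 * 515^32 * 515^64 * 515^128 * 515^1024 * 515^2048 * 515^8192 * 515^32768 = 113 (mod 558); answer 113
Part III: S2 = 113; r = 1; cross terms: (-29*-18 - 0*1)=522, (0*-33 - 38*-18)=684, (38*3 - 2*-33)=180, (2*39 - -5*3)=93, (-5*35 - -30*39)=995, (-30*1 - -29*35)=985; twice the area = |3459| = 3459; area = 3459/2; answer 3459/2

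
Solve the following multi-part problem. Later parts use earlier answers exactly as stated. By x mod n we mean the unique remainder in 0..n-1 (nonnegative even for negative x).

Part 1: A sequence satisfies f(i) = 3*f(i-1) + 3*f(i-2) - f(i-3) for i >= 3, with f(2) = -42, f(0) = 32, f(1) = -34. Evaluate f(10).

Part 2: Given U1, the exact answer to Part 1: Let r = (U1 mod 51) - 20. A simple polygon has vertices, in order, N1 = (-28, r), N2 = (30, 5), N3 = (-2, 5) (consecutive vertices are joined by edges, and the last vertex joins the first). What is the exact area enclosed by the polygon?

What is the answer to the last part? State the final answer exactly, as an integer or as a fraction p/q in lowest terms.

Part 1: f(3) = 3*(-42) + 3*(-34) - 1*(32) = -260; iterating: f(3)=-260, f(4)=-872, f(5)=-3354, f(6)=-12418, f(7)=-46444, f(8)=-173232, f(9)=-646610, f(10)=-2413082; answer -2413082
Part 2: U1 = -2413082; r = 14; cross terms: (-28*5 - 30*14)=-560, (30*5 - -2*5)=160, (-2*14 - -28*5)=112; twice the area = |-288| = 288; area = 144; answer 144

144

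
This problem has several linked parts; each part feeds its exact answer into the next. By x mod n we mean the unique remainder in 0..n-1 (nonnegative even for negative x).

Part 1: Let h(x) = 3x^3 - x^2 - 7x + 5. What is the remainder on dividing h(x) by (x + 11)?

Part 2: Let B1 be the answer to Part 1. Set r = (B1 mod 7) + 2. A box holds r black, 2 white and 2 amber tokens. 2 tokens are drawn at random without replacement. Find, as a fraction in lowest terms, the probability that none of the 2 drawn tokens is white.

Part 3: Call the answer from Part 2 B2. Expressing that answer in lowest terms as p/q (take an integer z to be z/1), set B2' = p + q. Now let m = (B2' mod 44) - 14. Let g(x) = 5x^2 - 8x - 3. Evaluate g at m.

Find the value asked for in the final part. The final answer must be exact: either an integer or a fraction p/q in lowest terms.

298

Part 1: remainder = value at the root: 3*(-11)^3 - 1*(-11)^2 - 7*(-11)^1 + 5 = (-3993) + (-121) + (77) + (5) = -4032; answer -4032
Part 2: B1 = -4032; r = 2; total draws C(6,2) = 15; favorable C(4,2) = 6; P = 2/5; answer 2/5
Part 3: B2 = 2/5; threaded value p + q = 7; m = -7; 5*(-7)^2 - 8*(-7)^1 - 3 = (245) + (56) + (-3) = 298; answer 298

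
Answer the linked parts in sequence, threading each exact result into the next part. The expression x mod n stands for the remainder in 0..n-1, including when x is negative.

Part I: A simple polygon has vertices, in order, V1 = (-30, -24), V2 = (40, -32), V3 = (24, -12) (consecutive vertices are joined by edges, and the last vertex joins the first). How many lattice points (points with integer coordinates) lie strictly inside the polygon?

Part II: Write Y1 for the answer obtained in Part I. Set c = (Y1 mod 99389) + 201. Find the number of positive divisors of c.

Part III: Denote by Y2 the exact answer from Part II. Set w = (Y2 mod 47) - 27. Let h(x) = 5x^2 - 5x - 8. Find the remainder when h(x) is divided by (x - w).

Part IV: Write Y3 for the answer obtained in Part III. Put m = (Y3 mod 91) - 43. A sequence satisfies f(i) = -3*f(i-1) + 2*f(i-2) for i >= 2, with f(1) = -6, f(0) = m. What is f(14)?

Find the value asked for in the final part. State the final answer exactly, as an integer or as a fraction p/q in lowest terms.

364749002

Part I: cross terms: (-30*-32 - 40*-24)=1920, (40*-12 - 24*-32)=288, (24*-24 - -30*-12)=-936; twice the area = |1272| = 1272; area = 636; boundary points = 2 + 4 + 6 = 12; strictly interior points = area - boundary/2 + 1 = 631; answer 631
Part II: Y1 = 631; c = 832; 832 = 2^6 * 13; number of divisors = (6+1) * (1+1) = 14; answer 14
Part III: Y2 = 14; w = -13; remainder = value at the root: 5*(-13)^2 - 5*(-13)^1 - 8 = (845) + (65) + (-8) = 902; answer 902
Part IV: Y3 = 902; m = 40; f(2) = -3*(-6) + 2*(40) = 98; iterating: f(2)=98, f(3)=-306, f(4)=1114, f(5)=-3954, f(6)=14090, f(7)=-50178, f(8)=178714, f(9)=-636498, f(10)=2266922, f(11)=-8073762, f(12)=28755130, f(13)=-102412914, f(14)=364749002; answer 364749002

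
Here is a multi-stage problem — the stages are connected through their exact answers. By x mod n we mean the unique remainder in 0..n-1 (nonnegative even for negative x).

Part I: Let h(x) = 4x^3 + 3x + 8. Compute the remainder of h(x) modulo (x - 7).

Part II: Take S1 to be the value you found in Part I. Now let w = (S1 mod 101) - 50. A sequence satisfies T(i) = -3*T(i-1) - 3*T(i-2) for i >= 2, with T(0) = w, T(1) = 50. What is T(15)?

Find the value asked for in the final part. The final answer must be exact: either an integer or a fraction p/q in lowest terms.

468018

Part I: remainder = value at the root: 4*(7)^3 + 3*(7)^1 + 8 = (1372) + (21) + (8) = 1401; answer 1401
Part II: S1 = 1401; w = 38; T(2) = -3*(50) - 3*(38) = -264; iterating: T(2)=-264, T(3)=642, T(4)=-1134, T(5)=1476, T(6)=-1026, T(7)=-1350, T(8)=7128, T(9)=-17334, T(10)=30618, T(11)=-39852, T(12)=27702, T(13)=36450, T(14)=-192456, T(15)=468018; answer 468018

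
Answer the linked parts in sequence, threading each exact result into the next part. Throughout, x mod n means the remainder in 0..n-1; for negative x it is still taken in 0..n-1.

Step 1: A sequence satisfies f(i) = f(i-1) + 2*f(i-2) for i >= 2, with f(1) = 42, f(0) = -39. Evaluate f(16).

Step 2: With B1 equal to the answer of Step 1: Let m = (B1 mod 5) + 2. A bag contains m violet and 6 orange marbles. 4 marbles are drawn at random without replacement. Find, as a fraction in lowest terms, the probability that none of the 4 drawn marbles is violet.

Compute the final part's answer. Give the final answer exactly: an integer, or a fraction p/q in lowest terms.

Step 1: f(2) = 1*(42) + 2*(-39) = -36; iterating: f(2)=-36, f(3)=48, f(4)=-24, f(5)=72, f(6)=24, f(7)=168, f(8)=216, f(9)=552, f(10)=984, f(11)=2088, f(12)=4056, f(13)=8232, f(14)=16344, f(15)=32808, f(16)=65496; answer 65496
Step 2: B1 = 65496; m = 3; total draws C(9,4) = 126; favorable C(6,4) = 15; P = 5/42; answer 5/42

5/42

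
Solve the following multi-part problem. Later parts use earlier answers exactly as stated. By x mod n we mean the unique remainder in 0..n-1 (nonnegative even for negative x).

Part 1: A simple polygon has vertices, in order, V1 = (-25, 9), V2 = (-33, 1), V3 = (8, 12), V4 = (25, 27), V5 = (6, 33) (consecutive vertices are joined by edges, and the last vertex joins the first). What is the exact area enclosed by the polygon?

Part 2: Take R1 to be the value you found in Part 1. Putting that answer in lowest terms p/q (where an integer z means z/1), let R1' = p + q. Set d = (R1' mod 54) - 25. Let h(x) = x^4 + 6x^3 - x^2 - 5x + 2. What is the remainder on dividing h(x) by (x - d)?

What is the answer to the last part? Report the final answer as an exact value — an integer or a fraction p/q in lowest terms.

2153

Part 1: cross terms: (-25*1 - -33*9)=272, (-33*12 - 8*1)=-404, (8*27 - 25*12)=-84, (25*33 - 6*27)=663, (6*9 - -25*33)=879; twice the area = |1326| = 1326; area = 663; answer 663
Part 2: R1 = 663; threaded value p + q = 664; d = -9; remainder = value at the root: 1*(-9)^4 + 6*(-9)^3 - 1*(-9)^2 - 5*(-9)^1 + 2 = (6561) + (-4374) + (-81) + (45) + (2) = 2153; answer 2153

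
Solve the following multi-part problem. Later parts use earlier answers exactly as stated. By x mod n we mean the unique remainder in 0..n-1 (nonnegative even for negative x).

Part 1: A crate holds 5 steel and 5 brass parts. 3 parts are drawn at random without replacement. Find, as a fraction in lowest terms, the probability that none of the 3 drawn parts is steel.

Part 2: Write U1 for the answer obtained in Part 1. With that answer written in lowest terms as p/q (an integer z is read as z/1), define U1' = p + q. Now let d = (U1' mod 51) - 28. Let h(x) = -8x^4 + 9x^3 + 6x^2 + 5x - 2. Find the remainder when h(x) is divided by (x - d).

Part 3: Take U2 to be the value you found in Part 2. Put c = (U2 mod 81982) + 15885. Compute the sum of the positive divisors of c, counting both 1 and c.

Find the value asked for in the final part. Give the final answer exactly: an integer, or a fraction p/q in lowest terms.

Part 1: total draws C(10,3) = 120; favorable C(5,3) = 10; P = 1/12; answer 1/12
Part 2: U1 = 1/12; threaded value p + q = 13; d = -15; remainder = value at the root: -8*(-15)^4 + 9*(-15)^3 + 6*(-15)^2 + 5*(-15)^1 - 2 = (-405000) + (-30375) + (1350) + (-75) + (-2) = -434102; answer -434102
Part 3: U2 = -434102; c = 73675; 73675 = 5^2 * 7 * 421; sigma = (1 + 5 + 25) * (1 + 7) * (1 + 421) = 31 * 8 * 422 = 104656; answer 104656

104656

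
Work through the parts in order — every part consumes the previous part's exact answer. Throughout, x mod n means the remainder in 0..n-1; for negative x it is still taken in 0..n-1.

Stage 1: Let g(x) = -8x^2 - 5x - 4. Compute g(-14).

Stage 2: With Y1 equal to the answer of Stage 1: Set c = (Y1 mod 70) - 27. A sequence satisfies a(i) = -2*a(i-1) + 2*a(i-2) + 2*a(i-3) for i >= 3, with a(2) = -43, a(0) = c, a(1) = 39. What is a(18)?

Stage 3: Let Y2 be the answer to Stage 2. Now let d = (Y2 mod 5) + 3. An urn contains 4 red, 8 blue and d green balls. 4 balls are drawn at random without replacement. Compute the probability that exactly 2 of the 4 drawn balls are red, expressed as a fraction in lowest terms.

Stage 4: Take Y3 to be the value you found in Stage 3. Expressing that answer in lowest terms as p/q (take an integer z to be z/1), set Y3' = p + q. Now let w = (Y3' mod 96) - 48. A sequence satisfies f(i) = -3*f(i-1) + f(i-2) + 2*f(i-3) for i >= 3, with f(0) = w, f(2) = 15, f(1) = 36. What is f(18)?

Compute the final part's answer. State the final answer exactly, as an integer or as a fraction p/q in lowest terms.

Stage 1: -8*(-14)^2 - 5*(-14)^1 - 4 = (-1568) + (70) + (-4) = -1502; answer -1502
Stage 2: Y1 = -1502; c = 11; a(3) = -2*(-43) + 2*(39) + 2*(11) = 186; iterating: a(3)=186, a(4)=-380, a(5)=1046, a(6)=-2480, a(7)=6292, a(8)=-15452, a(9)=38528, a(10)=-95376, a(11)=236904, a(12)=-587504, a(13)=1458064, a(14)=-3617328, a(15)=8975776, a(16)=-22270080, a(17)=55257056, a(18)=-137102720; answer -137102720
Stage 3: Y2 = -137102720; d = 3; total draws C(15,4) = 1365; favorable C(4,2)*C(11,2) = 330; P = 22/91; answer 22/91
Stage 4: Y3 = 22/91; threaded value p + q = 113; w = -31; f(3) = -3*(15) + 1*(36) + 2*(-31) = -71; iterating: f(3)=-71, f(4)=300, f(5)=-941, f(6)=2981, f(7)=-9284, f(8)=28951, f(9)=-90175, f(10)=280908, f(11)=-874997, f(12)=2725549, f(13)=-8489828, f(14)=26445039, f(15)=-82373847, f(16)=256586924, f(17)=-799244541, f(18)=2489572853; answer 2489572853

2489572853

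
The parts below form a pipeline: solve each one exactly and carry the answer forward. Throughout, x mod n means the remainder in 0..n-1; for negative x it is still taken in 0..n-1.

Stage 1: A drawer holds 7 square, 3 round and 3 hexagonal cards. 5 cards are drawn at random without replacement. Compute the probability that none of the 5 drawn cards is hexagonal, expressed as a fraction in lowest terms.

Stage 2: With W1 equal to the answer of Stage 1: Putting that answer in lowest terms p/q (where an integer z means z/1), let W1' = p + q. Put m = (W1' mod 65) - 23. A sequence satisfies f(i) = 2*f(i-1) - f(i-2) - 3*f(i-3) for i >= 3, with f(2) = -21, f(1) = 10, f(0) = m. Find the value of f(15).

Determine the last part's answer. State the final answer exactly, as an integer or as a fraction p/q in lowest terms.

Stage 1: total draws C(13,5) = 1287; favorable C(10,5) = 252; P = 28/143; answer 28/143
Stage 2: W1 = 28/143; threaded value p + q = 171; m = 18; f(3) = 2*(-21) - 1*(10) - 3*(18) = -106; iterating: f(3)=-106, f(4)=-221, f(5)=-273, f(6)=-7, f(7)=922, f(8)=2670, f(9)=4439, f(10)=3442, f(11)=-5565, f(12)=-27889, f(13)=-60539, f(14)=-76494, f(15)=-8782; answer -8782

-8782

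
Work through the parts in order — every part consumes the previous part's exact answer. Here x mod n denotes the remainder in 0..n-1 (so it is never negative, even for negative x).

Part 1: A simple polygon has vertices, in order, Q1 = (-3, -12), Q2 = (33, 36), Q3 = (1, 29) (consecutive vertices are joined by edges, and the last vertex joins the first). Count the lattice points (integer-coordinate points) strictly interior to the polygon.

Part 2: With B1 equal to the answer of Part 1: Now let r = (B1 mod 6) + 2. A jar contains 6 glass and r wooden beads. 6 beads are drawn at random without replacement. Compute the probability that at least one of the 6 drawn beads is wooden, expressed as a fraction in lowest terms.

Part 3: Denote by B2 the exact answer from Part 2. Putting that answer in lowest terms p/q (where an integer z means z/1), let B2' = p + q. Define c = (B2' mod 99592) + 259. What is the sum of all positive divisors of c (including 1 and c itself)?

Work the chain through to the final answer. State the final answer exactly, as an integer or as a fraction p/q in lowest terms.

Part 1: cross terms: (-3*36 - 33*-12)=288, (33*29 - 1*36)=921, (1*-12 - -3*29)=75; twice the area = |1284| = 1284; area = 642; boundary points = 12 + 1 + 1 = 14; strictly interior points = area - boundary/2 + 1 = 636; answer 636
Part 2: B1 = 636; r = 2; total draws C(8,6) = 28; complement C(6,6) = 1; favorable 28 - 1 = 27; P = 27/28; answer 27/28
Part 3: B2 = 27/28; threaded value p + q = 55; c = 314; 314 = 2 * 157; sigma = (1 + 2) * (1 + 157) = 3 * 158 = 474; answer 474

474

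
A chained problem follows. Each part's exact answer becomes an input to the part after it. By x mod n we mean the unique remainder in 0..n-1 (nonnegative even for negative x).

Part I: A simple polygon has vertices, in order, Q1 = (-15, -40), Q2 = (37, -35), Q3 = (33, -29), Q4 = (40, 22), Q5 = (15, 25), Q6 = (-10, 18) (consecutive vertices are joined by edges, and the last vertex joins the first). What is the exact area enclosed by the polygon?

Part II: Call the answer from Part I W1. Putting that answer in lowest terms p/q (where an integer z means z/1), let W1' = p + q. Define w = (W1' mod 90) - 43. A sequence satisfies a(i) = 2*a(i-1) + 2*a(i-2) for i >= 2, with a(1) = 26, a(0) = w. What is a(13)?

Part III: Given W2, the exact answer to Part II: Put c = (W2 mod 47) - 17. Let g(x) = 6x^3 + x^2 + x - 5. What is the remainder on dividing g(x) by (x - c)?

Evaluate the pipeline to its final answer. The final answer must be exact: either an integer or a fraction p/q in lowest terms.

13359

Part I: cross terms: (-15*-35 - 37*-40)=2005, (37*-29 - 33*-35)=82, (33*22 - 40*-29)=1886, (40*25 - 15*22)=670, (15*18 - -10*25)=520, (-10*-40 - -15*18)=670; twice the area = |5833| = 5833; area = 5833/2; answer 5833/2
Part II: W1 = 5833/2; threaded value p + q = 5835; w = 32; a(2) = 2*(26) + 2*(32) = 116; iterating: a(2)=116, a(3)=284, a(4)=800, a(5)=2168, a(6)=5936, a(7)=16208, a(8)=44288, a(9)=120992, a(10)=330560, a(11)=903104, a(12)=2467328, a(13)=6740864; answer 6740864
Part III: W2 = 6740864; c = 13; remainder = value at the root: 6*(13)^3 + 1*(13)^2 + 1*(13)^1 - 5 = (13182) + (169) + (13) + (-5) = 13359; answer 13359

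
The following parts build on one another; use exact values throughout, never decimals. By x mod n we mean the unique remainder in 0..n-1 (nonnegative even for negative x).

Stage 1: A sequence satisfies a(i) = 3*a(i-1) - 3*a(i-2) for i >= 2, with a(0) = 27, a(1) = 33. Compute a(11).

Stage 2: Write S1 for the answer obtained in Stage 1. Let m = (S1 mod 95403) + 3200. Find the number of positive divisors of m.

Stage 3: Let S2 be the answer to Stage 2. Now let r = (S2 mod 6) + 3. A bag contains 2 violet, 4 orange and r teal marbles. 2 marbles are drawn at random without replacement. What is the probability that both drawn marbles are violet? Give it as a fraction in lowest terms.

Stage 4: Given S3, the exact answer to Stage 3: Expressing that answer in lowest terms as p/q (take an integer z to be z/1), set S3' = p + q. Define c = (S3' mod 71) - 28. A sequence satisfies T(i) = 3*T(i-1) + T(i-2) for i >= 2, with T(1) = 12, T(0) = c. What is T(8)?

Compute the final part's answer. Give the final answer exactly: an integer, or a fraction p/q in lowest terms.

Stage 1: a(2) = 3*(33) - 3*(27) = 18; iterating: a(2)=18, a(3)=-45, a(4)=-189, a(5)=-432, a(6)=-729, a(7)=-891, a(8)=-486, a(9)=1215, a(10)=5103, a(11)=11664; answer 11664
Stage 2: S1 = 11664; m = 14864; 14864 = 2^4 * 929; number of divisors = (4+1) * (1+1) = 10; answer 10
Stage 3: S2 = 10; r = 7; total draws C(13,2) = 78; favorable C(2,2) = 1; P = 1/78; answer 1/78
Stage 4: S3 = 1/78; threaded value p + q = 79; c = -20; T(2) = 3*(12) + 1*(-20) = 16; iterating: T(2)=16, T(3)=60, T(4)=196, T(5)=648, T(6)=2140, T(7)=7068, T(8)=23344; answer 23344

23344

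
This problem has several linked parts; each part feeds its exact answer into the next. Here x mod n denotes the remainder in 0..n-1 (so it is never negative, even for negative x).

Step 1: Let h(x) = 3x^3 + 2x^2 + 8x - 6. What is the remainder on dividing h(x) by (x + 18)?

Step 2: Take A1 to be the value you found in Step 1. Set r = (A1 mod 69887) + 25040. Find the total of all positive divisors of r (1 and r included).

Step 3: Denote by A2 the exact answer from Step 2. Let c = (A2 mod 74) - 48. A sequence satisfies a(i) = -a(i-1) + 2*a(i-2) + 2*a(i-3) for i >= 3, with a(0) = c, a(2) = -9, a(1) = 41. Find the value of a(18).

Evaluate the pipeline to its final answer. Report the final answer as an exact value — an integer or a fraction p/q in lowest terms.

Step 1: remainder = value at the root: 3*(-18)^3 + 2*(-18)^2 + 8*(-18)^1 - 6 = (-17496) + (648) + (-144) + (-6) = -16998; answer -16998
Step 2: A1 = -16998; r = 77929; 77929 is prime, so its only divisors are 1 and 77929; sigma = 1 + 77929 = 77930; answer 77930
Step 3: A2 = 77930; c = -40; a(3) = -1*(-9) + 2*(41) + 2*(-40) = 11; iterating: a(3)=11, a(4)=53, a(5)=-49, a(6)=177, a(7)=-169, a(8)=425, a(9)=-409, a(10)=921, a(11)=-889, a(12)=1913, a(13)=-1849, a(14)=3897, a(15)=-3769, a(16)=7865, a(17)=-7609, a(18)=15801; answer 15801

15801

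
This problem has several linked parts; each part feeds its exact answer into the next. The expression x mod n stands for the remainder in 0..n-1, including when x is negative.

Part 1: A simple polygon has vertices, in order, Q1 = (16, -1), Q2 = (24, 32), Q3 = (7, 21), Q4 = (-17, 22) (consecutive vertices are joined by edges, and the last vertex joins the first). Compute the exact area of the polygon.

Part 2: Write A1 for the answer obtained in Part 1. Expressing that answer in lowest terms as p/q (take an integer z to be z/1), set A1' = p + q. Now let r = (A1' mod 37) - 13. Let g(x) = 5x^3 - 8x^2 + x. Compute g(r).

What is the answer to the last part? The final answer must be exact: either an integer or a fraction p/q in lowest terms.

Part 1: cross terms: (16*32 - 24*-1)=536, (24*21 - 7*32)=280, (7*22 - -17*21)=511, (-17*-1 - 16*22)=-335; twice the area = |992| = 992; area = 496; answer 496
Part 2: A1 = 496; threaded value p + q = 497; r = 3; 5*(3)^3 - 8*(3)^2 + 1*(3)^1 = (135) + (-72) + (3) = 66; answer 66

66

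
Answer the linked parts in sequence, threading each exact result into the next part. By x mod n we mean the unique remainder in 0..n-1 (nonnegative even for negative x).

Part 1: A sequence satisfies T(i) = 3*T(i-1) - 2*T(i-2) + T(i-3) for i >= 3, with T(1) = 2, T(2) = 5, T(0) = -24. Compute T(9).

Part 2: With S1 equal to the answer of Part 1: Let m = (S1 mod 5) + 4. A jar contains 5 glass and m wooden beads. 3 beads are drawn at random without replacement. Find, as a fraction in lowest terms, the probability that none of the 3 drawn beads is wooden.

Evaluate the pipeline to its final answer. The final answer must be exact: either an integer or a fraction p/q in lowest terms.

Part 1: T(3) = 3*(5) - 2*(2) + 1*(-24) = -13; iterating: T(3)=-13, T(4)=-47, T(5)=-110, T(6)=-249, T(7)=-574, T(8)=-1334, T(9)=-3103; answer -3103
Part 2: S1 = -3103; m = 6; total draws C(11,3) = 165; favorable C(5,3) = 10; P = 2/33; answer 2/33

2/33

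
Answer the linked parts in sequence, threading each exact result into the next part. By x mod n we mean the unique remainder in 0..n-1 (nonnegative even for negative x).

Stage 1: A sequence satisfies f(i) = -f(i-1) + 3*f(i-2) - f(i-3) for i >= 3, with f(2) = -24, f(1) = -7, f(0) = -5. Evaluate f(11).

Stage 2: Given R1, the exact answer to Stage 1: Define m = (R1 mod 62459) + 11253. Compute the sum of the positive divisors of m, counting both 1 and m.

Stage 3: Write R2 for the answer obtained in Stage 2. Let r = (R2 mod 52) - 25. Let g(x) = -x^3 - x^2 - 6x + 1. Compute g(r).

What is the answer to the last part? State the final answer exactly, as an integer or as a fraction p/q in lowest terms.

Stage 1: f(3) = -1*(-24) + 3*(-7) - 1*(-5) = 8; iterating: f(3)=8, f(4)=-73, f(5)=121, f(6)=-348, f(7)=784, f(8)=-1949, f(9)=4649, f(10)=-11280, f(11)=27176; answer 27176
Stage 2: R1 = 27176; m = 38429; 38429 = 83 * 463; sigma = (1 + 83) * (1 + 463) = 84 * 464 = 38976; answer 38976
Stage 3: R2 = 38976; r = 3; -1*(3)^3 - 1*(3)^2 - 6*(3)^1 + 1 = (-27) + (-9) + (-18) + (1) = -53; answer -53

-53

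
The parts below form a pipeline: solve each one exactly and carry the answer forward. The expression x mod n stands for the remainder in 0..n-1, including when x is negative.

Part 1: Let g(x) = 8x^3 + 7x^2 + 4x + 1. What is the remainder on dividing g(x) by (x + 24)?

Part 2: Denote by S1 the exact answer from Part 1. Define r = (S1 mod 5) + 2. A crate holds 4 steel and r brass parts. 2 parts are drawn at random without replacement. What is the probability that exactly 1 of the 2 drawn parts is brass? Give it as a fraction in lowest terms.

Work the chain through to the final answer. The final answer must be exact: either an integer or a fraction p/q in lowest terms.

Part 1: remainder = value at the root: 8*(-24)^3 + 7*(-24)^2 + 4*(-24)^1 + 1 = (-110592) + (4032) + (-96) + (1) = -106655; answer -106655
Part 2: S1 = -106655; r = 2; total draws C(6,2) = 15; favorable C(2,1)*C(4,1) = 8; P = 8/15; answer 8/15

8/15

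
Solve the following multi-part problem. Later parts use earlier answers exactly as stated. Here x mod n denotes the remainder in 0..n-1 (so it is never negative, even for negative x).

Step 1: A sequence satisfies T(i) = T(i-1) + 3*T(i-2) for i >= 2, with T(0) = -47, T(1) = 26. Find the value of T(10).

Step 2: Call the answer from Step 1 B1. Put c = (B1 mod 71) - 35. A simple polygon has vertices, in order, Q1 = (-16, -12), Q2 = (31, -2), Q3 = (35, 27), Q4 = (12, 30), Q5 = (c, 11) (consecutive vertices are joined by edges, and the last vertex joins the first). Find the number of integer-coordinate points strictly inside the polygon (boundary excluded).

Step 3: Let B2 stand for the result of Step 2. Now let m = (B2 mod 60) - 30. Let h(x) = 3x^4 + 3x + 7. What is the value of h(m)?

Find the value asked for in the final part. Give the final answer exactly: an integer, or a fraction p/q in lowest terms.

1867

Step 1: T(2) = 1*(26) + 3*(-47) = -115; iterating: T(2)=-115, T(3)=-37, T(4)=-382, T(5)=-493, T(6)=-1639, T(7)=-3118, T(8)=-8035, T(9)=-17389, T(10)=-41494; answer -41494
Step 2: B1 = -41494; c = 6; cross terms: (-16*-2 - 31*-12)=404, (31*27 - 35*-2)=907, (35*30 - 12*27)=726, (12*11 - 6*30)=-48, (6*-12 - -16*11)=104; twice the area = |2093| = 2093; area = 2093/2; boundary points = 1 + 1 + 1 + 1 + 1 = 5; strictly interior points = area - boundary/2 + 1 = 1045; answer 1045
Step 3: B2 = 1045; m = -5; 3*(-5)^4 + 3*(-5)^1 + 7 = (1875) + (-15) + (7) = 1867; answer 1867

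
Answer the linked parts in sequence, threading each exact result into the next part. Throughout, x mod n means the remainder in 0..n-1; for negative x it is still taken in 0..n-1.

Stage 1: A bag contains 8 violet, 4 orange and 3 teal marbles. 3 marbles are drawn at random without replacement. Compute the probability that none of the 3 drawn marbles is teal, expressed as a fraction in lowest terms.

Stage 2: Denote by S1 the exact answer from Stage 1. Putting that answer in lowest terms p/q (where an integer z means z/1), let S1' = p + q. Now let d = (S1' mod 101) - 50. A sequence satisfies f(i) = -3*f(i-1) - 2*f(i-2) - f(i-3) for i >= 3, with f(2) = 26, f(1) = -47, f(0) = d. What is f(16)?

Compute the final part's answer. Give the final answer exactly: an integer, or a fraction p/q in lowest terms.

Stage 1: total draws C(15,3) = 455; favorable C(12,3) = 220; P = 44/91; answer 44/91
Stage 2: S1 = 44/91; threaded value p + q = 135; d = -16; f(3) = -3*(26) - 2*(-47) - 1*(-16) = 32; iterating: f(3)=32, f(4)=-101, f(5)=213, f(6)=-469, f(7)=1082, f(8)=-2521, f(9)=5868, f(10)=-13644, f(11)=31717, f(12)=-73731, f(13)=171403, f(14)=-398464, f(15)=926317, f(16)=-2153426; answer -2153426

-2153426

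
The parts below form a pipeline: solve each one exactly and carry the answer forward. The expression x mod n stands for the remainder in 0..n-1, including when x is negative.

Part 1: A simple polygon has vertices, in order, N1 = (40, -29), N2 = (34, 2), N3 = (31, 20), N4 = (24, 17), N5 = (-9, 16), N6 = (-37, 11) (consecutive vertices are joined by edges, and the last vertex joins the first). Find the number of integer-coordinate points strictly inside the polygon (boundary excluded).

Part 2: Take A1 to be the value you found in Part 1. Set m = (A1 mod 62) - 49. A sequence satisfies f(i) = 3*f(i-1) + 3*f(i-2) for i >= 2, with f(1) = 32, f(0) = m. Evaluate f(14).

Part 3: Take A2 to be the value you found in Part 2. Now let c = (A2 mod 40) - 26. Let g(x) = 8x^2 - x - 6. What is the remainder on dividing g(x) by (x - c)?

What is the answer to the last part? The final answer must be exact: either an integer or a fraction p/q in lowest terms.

2323

Part 1: cross terms: (40*2 - 34*-29)=1066, (34*20 - 31*2)=618, (31*17 - 24*20)=47, (24*16 - -9*17)=537, (-9*11 - -37*16)=493, (-37*-29 - 40*11)=633; twice the area = |3394| = 3394; area = 1697; boundary points = 1 + 3 + 1 + 1 + 1 + 1 = 8; strictly interior points = area - boundary/2 + 1 = 1694; answer 1694
Part 2: A1 = 1694; m = -29; f(2) = 3*(32) + 3*(-29) = 9; iterating: f(2)=9, f(3)=123, f(4)=396, f(5)=1557, f(6)=5859, f(7)=22248, f(8)=84321, f(9)=319707, f(10)=1212084, f(11)=4595373, f(12)=17422371, f(13)=66053232, f(14)=250426809; answer 250426809
Part 3: A2 = 250426809; c = -17; remainder = value at the root: 8*(-17)^2 - 1*(-17)^1 - 6 = (2312) + (17) + (-6) = 2323; answer 2323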